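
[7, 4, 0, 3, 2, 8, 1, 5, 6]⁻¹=[2, 6, 4, 3, 1, 7, 8, 0, 5]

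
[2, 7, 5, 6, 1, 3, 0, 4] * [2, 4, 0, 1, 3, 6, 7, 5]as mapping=[0→0, 1→5, 2→6, 3→7, 4→4, 5→1, 6→2, 7→3]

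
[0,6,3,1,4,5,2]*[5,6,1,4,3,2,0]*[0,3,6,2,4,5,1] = [5,0,4,1,2,6,3]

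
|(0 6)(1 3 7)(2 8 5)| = 6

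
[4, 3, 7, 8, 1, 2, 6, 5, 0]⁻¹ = [8, 4, 5, 1, 0, 7, 6, 2, 3]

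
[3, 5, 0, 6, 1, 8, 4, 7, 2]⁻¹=[2, 4, 8, 0, 6, 1, 3, 7, 5]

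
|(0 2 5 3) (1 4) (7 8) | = 4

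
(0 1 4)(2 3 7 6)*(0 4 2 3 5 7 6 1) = (1 2 5 7)(3 6)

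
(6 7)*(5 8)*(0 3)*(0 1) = (0 3 1)(5 8)(6 7)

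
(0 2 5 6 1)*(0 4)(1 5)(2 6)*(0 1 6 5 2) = (0 5)(1 4)(2 6)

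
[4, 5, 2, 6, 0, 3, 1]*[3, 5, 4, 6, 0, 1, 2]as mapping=[0→0, 1→1, 2→4, 3→2, 4→3, 5→6, 6→5]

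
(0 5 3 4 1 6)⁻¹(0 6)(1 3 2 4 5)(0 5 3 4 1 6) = (0 5)(1 3 6 4 2)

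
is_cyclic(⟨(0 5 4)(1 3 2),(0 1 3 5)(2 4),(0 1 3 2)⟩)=no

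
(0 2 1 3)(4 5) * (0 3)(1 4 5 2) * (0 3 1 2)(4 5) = (0 2 5 4)(1 3)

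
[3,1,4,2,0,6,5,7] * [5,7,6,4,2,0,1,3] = [4,7,2,6,5,1,0,3] 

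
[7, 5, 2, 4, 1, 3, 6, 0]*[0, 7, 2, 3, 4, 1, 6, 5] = [5, 1, 2, 4, 7, 3, 6, 0]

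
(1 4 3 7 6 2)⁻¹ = (1 2 6 7 3 4)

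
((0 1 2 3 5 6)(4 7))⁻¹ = (0 6 5 3 2 1)(4 7)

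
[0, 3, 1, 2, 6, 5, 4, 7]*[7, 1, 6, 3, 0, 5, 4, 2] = [7, 3, 1, 6, 4, 5, 0, 2]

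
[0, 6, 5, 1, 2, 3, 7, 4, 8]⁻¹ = [0, 3, 4, 5, 7, 2, 1, 6, 8]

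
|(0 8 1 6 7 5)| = 6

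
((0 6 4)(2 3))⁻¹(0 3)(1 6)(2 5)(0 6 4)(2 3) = (1 4)(2 6)(3 5)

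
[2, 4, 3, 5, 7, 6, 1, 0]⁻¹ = [7, 6, 0, 2, 1, 3, 5, 4]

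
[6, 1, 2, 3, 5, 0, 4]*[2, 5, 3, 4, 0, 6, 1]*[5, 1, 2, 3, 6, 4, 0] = [1, 4, 3, 6, 0, 2, 5]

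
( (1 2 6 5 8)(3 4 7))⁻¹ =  (1 8 5 6 2)(3 7 4)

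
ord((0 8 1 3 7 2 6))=7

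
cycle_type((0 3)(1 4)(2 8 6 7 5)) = 2^2.5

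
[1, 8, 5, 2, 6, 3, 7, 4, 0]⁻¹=[8, 0, 3, 5, 7, 2, 4, 6, 1]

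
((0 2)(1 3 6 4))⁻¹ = (0 2)(1 4 6 3)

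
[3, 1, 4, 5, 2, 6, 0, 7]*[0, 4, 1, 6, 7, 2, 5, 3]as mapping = [0→6, 1→4, 2→7, 3→2, 4→1, 5→5, 6→0, 7→3]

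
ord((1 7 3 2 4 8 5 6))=8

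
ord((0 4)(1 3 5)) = 6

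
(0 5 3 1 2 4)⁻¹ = (0 4 2 1 3 5)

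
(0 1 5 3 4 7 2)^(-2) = (0 7 3 1 2 4 5)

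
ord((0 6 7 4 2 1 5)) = 7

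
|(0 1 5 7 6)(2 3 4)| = 15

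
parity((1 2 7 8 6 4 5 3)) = odd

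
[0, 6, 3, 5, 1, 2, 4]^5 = [0, 4, 5, 2, 6, 3, 1]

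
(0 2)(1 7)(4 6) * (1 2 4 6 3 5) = (0 4 3 5 1 7 2)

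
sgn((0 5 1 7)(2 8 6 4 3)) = -1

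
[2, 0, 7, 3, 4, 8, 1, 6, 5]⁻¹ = [1, 6, 0, 3, 4, 8, 7, 2, 5]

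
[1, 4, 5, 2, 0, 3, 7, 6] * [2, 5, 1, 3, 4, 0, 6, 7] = [5, 4, 0, 1, 2, 3, 7, 6]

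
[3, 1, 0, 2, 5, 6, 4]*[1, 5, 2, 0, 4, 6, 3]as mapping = [0→0, 1→5, 2→1, 3→2, 4→6, 5→3, 6→4]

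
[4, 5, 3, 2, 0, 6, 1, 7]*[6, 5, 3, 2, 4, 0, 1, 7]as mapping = [0→4, 1→0, 2→2, 3→3, 4→6, 5→1, 6→5, 7→7]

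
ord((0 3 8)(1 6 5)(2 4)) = 6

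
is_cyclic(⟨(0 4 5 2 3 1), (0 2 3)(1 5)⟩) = no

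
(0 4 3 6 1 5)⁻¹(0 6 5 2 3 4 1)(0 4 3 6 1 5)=(0 2 6 3 5 4 1)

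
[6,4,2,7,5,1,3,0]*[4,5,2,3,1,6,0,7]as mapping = [0→0,1→1,2→2,3→7,4→6,5→5,6→3,7→4]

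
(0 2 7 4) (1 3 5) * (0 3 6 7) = (0 2) (1 6 7 4 3 5) 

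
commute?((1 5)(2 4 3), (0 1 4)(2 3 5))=no:(1 5)(2 4 3)*(0 1 4)(2 3 5)=(0 1 2)(4 5), (0 1 4)(2 3 5)*(1 5)(2 4 3)=(0 5 4)(1 3)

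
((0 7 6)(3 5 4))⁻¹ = (0 6 7)(3 4 5)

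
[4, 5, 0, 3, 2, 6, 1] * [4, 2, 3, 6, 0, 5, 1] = [0, 5, 4, 6, 3, 1, 2] 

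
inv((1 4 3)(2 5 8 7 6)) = (1 3 4)(2 6 7 8 5)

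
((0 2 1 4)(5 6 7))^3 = (0 4 1 2)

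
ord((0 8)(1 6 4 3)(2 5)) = 4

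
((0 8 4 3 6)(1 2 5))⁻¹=(0 6 3 4 8)(1 5 2)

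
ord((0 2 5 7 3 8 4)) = 7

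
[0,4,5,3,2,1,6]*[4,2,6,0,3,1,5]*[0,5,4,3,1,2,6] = [1,3,5,0,6,4,2]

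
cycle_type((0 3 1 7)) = 4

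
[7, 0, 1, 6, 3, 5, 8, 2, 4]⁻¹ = [1, 2, 7, 4, 8, 5, 3, 0, 6]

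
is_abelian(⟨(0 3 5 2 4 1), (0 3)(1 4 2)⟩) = no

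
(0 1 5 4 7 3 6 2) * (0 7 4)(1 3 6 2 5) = (0 3 2 7 6 5)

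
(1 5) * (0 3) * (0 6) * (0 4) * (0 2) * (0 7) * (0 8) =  (0 3 6 4 2 7 8)(1 5)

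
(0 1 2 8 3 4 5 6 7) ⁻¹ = (0 7 6 5 4 3 8 2 1) 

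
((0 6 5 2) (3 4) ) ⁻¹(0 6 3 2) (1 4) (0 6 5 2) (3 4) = (0 6 5 4) (1 3) 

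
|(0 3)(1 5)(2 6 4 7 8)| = 10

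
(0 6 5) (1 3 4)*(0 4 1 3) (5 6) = (0 5 4 3 1) 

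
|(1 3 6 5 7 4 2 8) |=8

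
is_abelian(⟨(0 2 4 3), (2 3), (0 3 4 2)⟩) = no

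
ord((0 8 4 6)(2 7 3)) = 12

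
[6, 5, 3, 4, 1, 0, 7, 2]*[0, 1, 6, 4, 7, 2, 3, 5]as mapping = [0→3, 1→2, 2→4, 3→7, 4→1, 5→0, 6→5, 7→6]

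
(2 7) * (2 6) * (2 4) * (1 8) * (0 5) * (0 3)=(0 5 3)(1 8)(2 7 6 4)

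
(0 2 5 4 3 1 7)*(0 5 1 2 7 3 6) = (0 7 5 4 6)(1 3 2)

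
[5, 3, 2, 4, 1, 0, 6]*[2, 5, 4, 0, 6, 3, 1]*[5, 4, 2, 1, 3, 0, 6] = [1, 5, 3, 6, 0, 2, 4]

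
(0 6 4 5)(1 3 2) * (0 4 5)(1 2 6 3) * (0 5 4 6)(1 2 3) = (0 1 2 3)(4 5 6)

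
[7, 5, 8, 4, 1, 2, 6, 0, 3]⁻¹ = [7, 4, 5, 8, 3, 1, 6, 0, 2]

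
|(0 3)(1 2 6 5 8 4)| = 6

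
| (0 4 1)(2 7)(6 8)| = 6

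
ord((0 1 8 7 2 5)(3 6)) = 6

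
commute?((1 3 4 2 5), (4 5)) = no:(1 3 4 2 5) * (4 5) = (1 3 5)(2 4), (4 5) * (1 3 4 2 5) = (1 3 4)(2 5)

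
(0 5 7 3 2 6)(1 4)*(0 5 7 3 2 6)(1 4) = (0 7 2)(3 6 5)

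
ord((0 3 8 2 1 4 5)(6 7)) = 14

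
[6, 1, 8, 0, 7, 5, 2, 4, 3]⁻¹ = [3, 1, 6, 8, 7, 5, 0, 4, 2]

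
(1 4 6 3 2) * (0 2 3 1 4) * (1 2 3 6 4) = (0 3 6 2 1)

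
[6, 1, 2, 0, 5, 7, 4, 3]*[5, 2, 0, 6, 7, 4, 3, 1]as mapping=[0→3, 1→2, 2→0, 3→5, 4→4, 5→1, 6→7, 7→6]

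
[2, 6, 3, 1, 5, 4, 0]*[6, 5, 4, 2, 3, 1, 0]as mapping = [0→4, 1→0, 2→2, 3→5, 4→1, 5→3, 6→6]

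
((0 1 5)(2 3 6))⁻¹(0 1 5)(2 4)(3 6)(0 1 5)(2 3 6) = (0 1 5)(2 6)(3 4)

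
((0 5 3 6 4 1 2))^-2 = (0 1 6 5 2 4 3)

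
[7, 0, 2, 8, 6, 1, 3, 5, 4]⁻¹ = [1, 5, 2, 6, 8, 7, 4, 0, 3]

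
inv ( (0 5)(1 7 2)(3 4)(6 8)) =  (0 5)(1 2 7)(3 4)(6 8)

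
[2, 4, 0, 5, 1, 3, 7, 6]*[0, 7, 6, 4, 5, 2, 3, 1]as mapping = [0→6, 1→5, 2→0, 3→2, 4→7, 5→4, 6→1, 7→3]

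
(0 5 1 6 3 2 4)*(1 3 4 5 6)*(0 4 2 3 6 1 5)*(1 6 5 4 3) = (0 6 2)(1 4 3)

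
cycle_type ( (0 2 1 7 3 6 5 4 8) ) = 9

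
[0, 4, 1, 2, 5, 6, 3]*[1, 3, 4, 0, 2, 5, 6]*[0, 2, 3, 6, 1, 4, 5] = [2, 3, 6, 1, 4, 5, 0]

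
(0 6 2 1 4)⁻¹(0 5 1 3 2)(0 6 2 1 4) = (1 6 5 4 3)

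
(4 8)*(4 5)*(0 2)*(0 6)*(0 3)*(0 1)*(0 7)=(0 2 6 3 1 7)(4 8 5)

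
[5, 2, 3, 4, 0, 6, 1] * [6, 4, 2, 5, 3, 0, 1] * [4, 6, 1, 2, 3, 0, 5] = [4, 1, 0, 2, 5, 6, 3]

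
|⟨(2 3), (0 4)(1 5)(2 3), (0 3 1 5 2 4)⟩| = 48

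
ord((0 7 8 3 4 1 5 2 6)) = 9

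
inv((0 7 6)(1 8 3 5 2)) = (0 6 7)(1 2 5 3 8)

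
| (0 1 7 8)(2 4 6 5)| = 4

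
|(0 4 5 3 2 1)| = 6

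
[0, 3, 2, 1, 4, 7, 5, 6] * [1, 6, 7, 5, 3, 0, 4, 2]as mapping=[0→1, 1→5, 2→7, 3→6, 4→3, 5→2, 6→0, 7→4]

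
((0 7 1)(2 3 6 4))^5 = (0 1 7)(2 3 6 4)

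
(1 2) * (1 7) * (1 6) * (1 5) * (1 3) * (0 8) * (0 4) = (0 8 4)(1 2 7 6 5 3)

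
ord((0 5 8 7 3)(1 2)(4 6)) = 10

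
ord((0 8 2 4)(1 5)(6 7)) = 4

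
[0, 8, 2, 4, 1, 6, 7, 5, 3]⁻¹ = [0, 4, 2, 8, 3, 7, 5, 6, 1]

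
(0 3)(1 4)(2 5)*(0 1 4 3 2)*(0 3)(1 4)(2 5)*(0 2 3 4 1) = (0 5 4)(1 2 3)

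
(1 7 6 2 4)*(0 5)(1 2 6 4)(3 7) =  (0 5)(1 3 7 4 2)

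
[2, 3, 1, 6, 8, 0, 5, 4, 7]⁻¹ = [5, 2, 0, 1, 7, 6, 3, 8, 4]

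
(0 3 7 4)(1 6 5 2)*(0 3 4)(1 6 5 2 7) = (0 4 3 1 5 7)(2 6)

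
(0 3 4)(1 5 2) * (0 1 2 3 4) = (0 4 1 5 3)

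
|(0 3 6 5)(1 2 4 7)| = 4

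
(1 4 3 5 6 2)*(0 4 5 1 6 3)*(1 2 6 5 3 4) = (0 1 3 2 5 4)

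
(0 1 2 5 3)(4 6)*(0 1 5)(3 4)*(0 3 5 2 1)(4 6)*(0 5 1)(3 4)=(0 2 4 3 5 6 1)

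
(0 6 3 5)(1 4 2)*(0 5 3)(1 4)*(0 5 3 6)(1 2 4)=(1 2)(3 6 5)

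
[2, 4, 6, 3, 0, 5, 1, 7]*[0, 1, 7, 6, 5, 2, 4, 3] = [7, 5, 4, 6, 0, 2, 1, 3]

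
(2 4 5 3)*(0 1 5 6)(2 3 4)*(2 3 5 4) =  (0 1 4 6)(2 3 5)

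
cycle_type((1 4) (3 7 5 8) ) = 2.4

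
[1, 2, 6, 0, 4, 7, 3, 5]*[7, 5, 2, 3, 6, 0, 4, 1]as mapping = [0→5, 1→2, 2→4, 3→7, 4→6, 5→1, 6→3, 7→0]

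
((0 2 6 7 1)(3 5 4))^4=(0 1 7 6 2)(3 5 4)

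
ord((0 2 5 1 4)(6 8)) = 10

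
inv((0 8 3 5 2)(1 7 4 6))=(0 2 5 3 8)(1 6 4 7)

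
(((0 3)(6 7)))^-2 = ()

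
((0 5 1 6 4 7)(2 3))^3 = (0 6)(1 7)(2 3)(4 5)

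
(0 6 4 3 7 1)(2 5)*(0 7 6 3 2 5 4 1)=(0 3 6 1 7)(2 4)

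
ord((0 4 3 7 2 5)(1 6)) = 6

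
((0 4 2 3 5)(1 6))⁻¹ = (0 5 3 2 4)(1 6)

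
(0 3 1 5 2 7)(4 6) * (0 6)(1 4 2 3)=(0 1 5 3 4)(2 7 6)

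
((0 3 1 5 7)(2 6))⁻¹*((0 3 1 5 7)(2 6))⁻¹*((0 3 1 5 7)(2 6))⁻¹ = (0 1 7 3 5)(2 6)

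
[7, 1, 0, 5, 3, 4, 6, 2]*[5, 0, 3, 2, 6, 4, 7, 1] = [1, 0, 5, 4, 2, 6, 7, 3]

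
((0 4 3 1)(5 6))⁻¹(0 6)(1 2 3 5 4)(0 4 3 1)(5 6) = (0 2 1 6 3)(4 5)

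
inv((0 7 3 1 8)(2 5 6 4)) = (0 8 1 3 7)(2 4 6 5)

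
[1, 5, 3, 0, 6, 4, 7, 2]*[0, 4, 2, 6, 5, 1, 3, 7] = [4, 1, 6, 0, 3, 5, 7, 2]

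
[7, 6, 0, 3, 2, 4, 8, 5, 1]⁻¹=[2, 8, 4, 3, 5, 7, 1, 0, 6]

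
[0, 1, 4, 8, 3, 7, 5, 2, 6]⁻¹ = [0, 1, 7, 4, 2, 6, 8, 5, 3]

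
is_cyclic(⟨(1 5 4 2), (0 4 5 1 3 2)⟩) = no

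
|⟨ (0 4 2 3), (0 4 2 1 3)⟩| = 120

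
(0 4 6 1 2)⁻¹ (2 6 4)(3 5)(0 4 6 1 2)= (0 1 6)(3 5)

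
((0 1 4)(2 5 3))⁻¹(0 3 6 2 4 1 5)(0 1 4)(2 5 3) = (0 4 3 1 2 6 5)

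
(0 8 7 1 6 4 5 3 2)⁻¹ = (0 2 3 5 4 6 1 7 8)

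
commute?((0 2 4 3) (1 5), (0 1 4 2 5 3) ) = no:(0 2 4 3) (1 5) * (0 1 4 2 5 3) = (0 5 4) (1 3), (0 1 4 2 5 3) * (0 2 4 3) (1 5) = (0 5) (1 3 2) 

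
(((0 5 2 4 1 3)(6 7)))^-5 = (0 5 2 4 1 3)(6 7)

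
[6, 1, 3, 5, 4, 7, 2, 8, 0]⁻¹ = [8, 1, 6, 2, 4, 3, 0, 5, 7]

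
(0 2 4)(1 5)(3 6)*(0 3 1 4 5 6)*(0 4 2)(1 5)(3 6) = (1 3 4 6 5 2)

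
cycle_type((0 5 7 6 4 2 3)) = 7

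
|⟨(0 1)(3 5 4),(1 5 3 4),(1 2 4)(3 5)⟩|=720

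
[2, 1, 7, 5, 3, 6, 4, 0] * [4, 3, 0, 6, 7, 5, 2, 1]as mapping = [0→0, 1→3, 2→1, 3→5, 4→6, 5→2, 6→7, 7→4]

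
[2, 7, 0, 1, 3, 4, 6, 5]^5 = [2, 1, 0, 3, 4, 5, 6, 7]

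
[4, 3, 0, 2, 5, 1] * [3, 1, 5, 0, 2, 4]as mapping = [0→2, 1→0, 2→3, 3→5, 4→4, 5→1]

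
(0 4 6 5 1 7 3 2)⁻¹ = (0 2 3 7 1 5 6 4)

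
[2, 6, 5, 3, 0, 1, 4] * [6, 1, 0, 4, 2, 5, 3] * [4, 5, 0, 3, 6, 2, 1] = [4, 3, 2, 6, 1, 5, 0]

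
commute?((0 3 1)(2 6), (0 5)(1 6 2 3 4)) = no:(0 3 1)(2 6) * (0 5)(1 6 2 3 4) = (0 4 1 5)(3 6), (0 5)(1 6 2 3 4) * (0 3 1)(2 6) = (0 5 3 4)(1 2)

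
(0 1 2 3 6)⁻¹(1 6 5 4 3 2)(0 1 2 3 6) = (0 5 4 6 3 2)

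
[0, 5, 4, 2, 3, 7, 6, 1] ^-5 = [0, 5, 4, 2, 3, 7, 6, 1] 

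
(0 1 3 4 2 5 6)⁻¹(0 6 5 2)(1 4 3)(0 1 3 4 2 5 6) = (0 6 5 1)(2 4 3)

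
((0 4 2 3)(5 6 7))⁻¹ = (0 3 2 4)(5 7 6)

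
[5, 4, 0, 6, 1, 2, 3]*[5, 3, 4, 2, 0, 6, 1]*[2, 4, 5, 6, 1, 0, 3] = [3, 2, 0, 4, 6, 1, 5]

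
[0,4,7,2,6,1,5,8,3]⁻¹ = [0,5,3,8,1,6,4,2,7]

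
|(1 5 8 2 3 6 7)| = 7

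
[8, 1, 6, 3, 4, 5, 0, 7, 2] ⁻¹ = [6, 1, 8, 3, 4, 5, 2, 7, 0] 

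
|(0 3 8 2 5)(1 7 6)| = 15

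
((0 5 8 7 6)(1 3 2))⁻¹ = (0 6 7 8 5)(1 2 3)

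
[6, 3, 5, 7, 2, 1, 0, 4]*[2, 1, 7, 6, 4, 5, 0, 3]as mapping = [0→0, 1→6, 2→5, 3→3, 4→7, 5→1, 6→2, 7→4]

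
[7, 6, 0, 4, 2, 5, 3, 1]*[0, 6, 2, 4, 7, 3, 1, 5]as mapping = [0→5, 1→1, 2→0, 3→7, 4→2, 5→3, 6→4, 7→6]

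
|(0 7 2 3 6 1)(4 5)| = 6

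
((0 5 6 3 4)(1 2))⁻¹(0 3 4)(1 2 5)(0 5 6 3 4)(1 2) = (0 5 4)(1 6 2)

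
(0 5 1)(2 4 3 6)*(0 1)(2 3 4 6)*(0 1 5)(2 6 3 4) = (1 5)(2 3 6 4)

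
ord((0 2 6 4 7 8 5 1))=8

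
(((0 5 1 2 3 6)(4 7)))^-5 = (0 5 1 2 3 6)(4 7)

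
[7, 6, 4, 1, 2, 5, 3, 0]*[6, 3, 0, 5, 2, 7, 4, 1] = [1, 4, 2, 3, 0, 7, 5, 6]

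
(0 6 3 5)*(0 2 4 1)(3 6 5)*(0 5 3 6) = (0 3 6)(1 5 2 4)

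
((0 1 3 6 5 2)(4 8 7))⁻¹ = (0 2 5 6 3 1)(4 7 8)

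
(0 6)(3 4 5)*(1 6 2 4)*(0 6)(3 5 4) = (0 2 3 1)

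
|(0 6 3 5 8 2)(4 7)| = 6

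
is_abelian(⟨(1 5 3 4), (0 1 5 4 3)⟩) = no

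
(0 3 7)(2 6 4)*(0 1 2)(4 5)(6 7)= (0 3 6 5 4)(1 2 7)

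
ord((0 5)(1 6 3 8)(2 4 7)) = 12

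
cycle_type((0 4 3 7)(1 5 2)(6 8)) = 2.3.4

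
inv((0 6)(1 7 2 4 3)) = (0 6)(1 3 4 2 7)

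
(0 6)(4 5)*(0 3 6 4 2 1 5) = (0 4)(1 5 2)(3 6)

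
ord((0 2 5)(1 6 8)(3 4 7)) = 3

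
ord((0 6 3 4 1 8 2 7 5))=9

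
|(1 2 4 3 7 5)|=6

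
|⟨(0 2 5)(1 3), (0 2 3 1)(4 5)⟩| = 720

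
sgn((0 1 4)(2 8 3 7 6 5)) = -1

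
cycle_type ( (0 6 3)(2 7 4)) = 3^2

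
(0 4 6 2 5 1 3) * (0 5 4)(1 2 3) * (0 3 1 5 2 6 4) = (0 3 2)(1 5 6)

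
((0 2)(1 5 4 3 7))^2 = (1 4 7 5 3)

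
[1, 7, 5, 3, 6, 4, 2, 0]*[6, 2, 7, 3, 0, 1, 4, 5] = [2, 5, 1, 3, 4, 0, 7, 6]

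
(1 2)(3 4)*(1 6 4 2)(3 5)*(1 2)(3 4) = (1 2 6 3)(4 5)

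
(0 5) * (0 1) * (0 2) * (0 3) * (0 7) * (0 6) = (0 5 1 2 3 7 6) 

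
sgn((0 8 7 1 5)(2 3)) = -1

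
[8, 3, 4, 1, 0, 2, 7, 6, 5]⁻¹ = [4, 3, 5, 1, 2, 8, 7, 6, 0]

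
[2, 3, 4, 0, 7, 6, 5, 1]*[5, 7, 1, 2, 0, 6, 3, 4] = [1, 2, 0, 5, 4, 3, 6, 7]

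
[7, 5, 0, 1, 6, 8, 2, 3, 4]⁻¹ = [2, 3, 6, 7, 8, 1, 4, 0, 5]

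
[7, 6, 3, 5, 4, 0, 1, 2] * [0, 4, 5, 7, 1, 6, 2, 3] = [3, 2, 7, 6, 1, 0, 4, 5] 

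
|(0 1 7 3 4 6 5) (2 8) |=14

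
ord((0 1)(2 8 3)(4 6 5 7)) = 12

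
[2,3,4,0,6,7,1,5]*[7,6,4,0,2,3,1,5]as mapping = [0→4,1→0,2→2,3→7,4→1,5→5,6→6,7→3]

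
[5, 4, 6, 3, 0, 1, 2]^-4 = [0, 1, 2, 3, 4, 5, 6]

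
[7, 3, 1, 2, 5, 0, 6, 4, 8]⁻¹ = [5, 2, 3, 1, 7, 4, 6, 0, 8]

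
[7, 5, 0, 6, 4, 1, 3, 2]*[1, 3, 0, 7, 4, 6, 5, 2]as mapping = [0→2, 1→6, 2→1, 3→5, 4→4, 5→3, 6→7, 7→0]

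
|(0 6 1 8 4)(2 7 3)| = 15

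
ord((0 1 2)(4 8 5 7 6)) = 15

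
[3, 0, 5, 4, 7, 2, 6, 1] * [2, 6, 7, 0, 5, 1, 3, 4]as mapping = [0→0, 1→2, 2→1, 3→5, 4→4, 5→7, 6→3, 7→6]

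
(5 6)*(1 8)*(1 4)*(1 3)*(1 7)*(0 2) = (0 2)(1 8 4 3 7)(5 6)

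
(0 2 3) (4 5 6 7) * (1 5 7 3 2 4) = (0 4 7 1 5 6 3) 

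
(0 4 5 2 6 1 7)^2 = (0 5 6 7 4 2 1)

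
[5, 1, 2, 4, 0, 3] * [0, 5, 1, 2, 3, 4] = [4, 5, 1, 3, 0, 2]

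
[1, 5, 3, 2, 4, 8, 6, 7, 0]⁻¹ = [8, 0, 3, 2, 4, 1, 6, 7, 5]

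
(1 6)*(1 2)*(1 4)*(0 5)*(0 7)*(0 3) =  (0 5 7 3)(1 6 2 4)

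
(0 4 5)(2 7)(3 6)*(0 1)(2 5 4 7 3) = (0 7 5 1)(2 3 6)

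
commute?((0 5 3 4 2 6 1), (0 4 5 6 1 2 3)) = no:(0 5 3 4 2 6 1)*(0 4 5 6 1 2 3) = (0 6 2 1 4 3 5), (0 4 5 6 1 2 3)*(0 5 3 4 2 6 1) = (0 2 4 3 5 1 6)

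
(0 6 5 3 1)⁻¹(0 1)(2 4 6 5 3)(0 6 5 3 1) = (0 6)(1 2 4 5 3)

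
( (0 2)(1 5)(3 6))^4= ()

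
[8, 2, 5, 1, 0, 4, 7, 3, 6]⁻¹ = [4, 3, 1, 7, 5, 2, 8, 6, 0]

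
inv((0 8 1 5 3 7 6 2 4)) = (0 4 2 6 7 3 5 1 8)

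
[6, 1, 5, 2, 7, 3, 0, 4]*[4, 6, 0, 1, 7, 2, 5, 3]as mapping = [0→5, 1→6, 2→2, 3→0, 4→3, 5→1, 6→4, 7→7]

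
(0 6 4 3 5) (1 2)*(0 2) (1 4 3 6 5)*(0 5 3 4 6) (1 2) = (0 3 2 6 4) (1 5) 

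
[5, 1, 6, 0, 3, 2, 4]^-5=[5, 1, 6, 0, 3, 2, 4]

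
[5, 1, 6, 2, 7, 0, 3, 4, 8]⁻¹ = [5, 1, 3, 6, 7, 0, 2, 4, 8]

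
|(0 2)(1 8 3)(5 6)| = 6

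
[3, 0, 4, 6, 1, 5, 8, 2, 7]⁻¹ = [1, 4, 7, 0, 2, 5, 3, 8, 6]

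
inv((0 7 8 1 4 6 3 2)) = (0 2 3 6 4 1 8 7)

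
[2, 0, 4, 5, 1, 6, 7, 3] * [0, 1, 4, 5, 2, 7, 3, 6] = [4, 0, 2, 7, 1, 3, 6, 5]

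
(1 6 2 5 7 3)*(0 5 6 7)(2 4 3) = (0 5)(1 7 2 6 4 3)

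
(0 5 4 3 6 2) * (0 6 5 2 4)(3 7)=(0 2 6 4 7 3 5)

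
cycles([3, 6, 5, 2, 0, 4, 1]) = (0 3 2 5 4)(1 6)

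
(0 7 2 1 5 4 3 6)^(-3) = (0 4 2 6 5 7 3 1)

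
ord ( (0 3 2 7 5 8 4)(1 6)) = 14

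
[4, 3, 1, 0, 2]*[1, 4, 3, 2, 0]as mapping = [0→0, 1→2, 2→4, 3→1, 4→3]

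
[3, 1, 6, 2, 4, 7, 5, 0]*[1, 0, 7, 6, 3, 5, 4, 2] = [6, 0, 4, 7, 3, 2, 5, 1] 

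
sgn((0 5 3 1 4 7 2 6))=-1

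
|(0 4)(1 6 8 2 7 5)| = 6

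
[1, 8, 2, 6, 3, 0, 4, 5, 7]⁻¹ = [5, 0, 2, 4, 6, 7, 3, 8, 1]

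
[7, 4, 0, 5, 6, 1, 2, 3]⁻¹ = [2, 5, 6, 7, 1, 3, 4, 0]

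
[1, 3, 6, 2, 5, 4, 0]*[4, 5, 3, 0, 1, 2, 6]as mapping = [0→5, 1→0, 2→6, 3→3, 4→2, 5→1, 6→4]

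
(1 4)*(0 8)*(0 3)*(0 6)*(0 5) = (0 8 3 6 5)(1 4)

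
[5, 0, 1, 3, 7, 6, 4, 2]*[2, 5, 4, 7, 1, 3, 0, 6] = [3, 2, 5, 7, 6, 0, 1, 4]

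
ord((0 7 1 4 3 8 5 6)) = 8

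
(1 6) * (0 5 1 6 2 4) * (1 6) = (0 5 6 1 2 4)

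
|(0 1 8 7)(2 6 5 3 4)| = 20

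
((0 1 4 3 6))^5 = ()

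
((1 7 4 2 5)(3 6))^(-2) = (1 2 7 5 4)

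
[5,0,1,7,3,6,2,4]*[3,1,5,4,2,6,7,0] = [6,3,1,0,4,7,5,2]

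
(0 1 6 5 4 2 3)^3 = (0 5 3 6 2 1 4)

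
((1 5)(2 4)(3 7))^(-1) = (1 5)(2 4)(3 7)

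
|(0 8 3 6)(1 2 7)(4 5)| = 12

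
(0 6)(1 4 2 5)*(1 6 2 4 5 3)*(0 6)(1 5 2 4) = (0 4 1 2 3 5)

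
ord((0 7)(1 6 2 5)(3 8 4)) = 12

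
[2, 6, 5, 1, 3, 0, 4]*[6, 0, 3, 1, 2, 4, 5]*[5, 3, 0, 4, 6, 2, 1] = [4, 2, 6, 5, 3, 1, 0]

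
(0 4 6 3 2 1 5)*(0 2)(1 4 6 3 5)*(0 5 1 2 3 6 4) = (0 4 6 1 2)(3 5)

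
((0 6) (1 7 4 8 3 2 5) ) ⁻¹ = (0 6) (1 5 2 3 8 4 7) 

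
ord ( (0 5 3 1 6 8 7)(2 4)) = 14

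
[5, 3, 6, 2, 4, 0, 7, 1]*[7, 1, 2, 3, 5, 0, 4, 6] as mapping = [0→0, 1→3, 2→4, 3→2, 4→5, 5→7, 6→6, 7→1] 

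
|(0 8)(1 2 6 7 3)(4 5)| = 10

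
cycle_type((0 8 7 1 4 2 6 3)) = 8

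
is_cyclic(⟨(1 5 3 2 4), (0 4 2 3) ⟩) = no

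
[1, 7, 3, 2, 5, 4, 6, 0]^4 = [1, 7, 2, 3, 4, 5, 6, 0]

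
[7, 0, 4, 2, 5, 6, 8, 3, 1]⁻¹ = [1, 8, 3, 7, 2, 4, 5, 0, 6]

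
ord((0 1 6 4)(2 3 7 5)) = 4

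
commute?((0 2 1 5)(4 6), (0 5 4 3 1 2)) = no:(0 2 1 5)(4 6) * (0 5 4 3 1 2) = (1 4 6 3), (0 5 4 3 1 2) * (0 2 1 5)(4 6) = (3 5 6 4)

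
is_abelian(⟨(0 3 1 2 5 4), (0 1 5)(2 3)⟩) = no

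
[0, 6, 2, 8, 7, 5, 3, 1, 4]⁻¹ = [0, 7, 2, 6, 8, 5, 1, 4, 3]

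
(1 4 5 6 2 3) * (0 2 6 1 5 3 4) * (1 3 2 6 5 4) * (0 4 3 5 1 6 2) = (0 2 6 1 4)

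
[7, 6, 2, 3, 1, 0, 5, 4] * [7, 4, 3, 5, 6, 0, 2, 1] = [1, 2, 3, 5, 4, 7, 0, 6]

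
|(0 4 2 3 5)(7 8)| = 10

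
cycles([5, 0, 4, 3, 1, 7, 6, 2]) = (0 5 7 2 4 1)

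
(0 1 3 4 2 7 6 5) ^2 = (0 3 2 6) (1 4 7 5) 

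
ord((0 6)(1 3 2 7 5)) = 10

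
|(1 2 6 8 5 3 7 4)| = 8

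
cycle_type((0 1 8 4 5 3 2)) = 7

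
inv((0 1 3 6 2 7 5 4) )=(0 4 5 7 2 6 3 1) 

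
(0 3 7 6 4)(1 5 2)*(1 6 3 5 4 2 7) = (0 5 7 3 1 4)(2 6)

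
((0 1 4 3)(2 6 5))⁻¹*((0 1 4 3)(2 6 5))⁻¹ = (0 4)(1 3)(2 6 5)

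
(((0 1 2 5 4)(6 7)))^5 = (6 7)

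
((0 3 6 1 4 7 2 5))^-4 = (0 4)(1 5)(2 6)(3 7)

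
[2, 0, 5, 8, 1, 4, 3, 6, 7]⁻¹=[1, 4, 0, 6, 5, 2, 7, 8, 3]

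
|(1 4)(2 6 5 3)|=4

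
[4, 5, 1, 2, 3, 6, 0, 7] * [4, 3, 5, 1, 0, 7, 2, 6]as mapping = [0→0, 1→7, 2→3, 3→5, 4→1, 5→2, 6→4, 7→6]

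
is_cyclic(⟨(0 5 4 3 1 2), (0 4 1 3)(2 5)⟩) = no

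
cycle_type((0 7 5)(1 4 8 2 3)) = 3.5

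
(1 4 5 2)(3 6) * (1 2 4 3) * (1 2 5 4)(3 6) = (1 6 2 5)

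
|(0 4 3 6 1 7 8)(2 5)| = 14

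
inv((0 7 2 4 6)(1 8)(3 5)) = (0 6 4 2 7)(1 8)(3 5)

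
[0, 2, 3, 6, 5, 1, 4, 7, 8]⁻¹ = [0, 5, 1, 2, 6, 4, 3, 7, 8]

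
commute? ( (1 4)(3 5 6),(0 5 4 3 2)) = no: (1 4)(3 5 6) * (0 5 4 3 2) = (0 5 6 2)(1 3 4),(0 5 4 3 2) * (1 4)(3 5 6) = (0 6 3 2)(1 4 5)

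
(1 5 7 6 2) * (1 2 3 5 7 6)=(1 7)(3 5 6)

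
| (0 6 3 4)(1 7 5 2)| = 4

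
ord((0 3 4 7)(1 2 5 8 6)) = 20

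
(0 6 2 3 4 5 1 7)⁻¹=(0 7 1 5 4 3 2 6)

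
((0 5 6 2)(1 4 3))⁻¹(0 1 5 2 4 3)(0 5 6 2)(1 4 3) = (0 3 1 5 4 6)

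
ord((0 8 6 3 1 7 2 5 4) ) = 9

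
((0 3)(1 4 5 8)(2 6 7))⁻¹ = (0 3)(1 8 5 4)(2 7 6)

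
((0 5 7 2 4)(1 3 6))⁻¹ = (0 4 2 7 5)(1 6 3)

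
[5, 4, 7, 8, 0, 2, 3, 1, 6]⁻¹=[4, 7, 5, 6, 1, 0, 8, 2, 3]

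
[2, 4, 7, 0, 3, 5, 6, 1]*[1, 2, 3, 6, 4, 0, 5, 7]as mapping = [0→3, 1→4, 2→7, 3→1, 4→6, 5→0, 6→5, 7→2]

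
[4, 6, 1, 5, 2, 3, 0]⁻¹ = [6, 2, 4, 5, 0, 3, 1]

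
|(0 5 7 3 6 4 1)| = 7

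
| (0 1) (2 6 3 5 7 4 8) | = 14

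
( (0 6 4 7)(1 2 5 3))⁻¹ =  (0 7 4 6)(1 3 5 2)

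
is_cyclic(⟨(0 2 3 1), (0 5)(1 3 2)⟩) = no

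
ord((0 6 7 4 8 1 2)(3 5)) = 14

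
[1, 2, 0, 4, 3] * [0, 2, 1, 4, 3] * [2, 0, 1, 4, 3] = [1, 0, 2, 4, 3]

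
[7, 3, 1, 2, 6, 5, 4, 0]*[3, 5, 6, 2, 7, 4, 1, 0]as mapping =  [0→0, 1→2, 2→5, 3→6, 4→1, 5→4, 6→7, 7→3]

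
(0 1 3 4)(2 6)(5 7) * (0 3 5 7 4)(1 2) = (0 2 6 1 5 4 3)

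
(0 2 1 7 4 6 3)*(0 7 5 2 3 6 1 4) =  (0 3 7)(1 5 2 4)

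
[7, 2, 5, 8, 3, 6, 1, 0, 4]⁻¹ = [7, 6, 1, 4, 8, 2, 5, 0, 3]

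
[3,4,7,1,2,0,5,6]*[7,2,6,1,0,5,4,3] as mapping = [0→1,1→0,2→3,3→2,4→6,5→7,6→5,7→4] 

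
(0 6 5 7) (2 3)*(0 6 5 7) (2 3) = (0 5) (6 7) 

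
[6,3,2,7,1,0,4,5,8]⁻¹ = [5,4,2,1,6,7,0,3,8]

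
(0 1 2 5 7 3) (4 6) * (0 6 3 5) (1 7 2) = (0 7 5 2) (3 6 4) 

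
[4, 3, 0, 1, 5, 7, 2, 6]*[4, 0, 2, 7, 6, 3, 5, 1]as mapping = [0→6, 1→7, 2→4, 3→0, 4→3, 5→1, 6→2, 7→5]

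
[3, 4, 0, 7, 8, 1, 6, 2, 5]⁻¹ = [2, 5, 7, 0, 1, 8, 6, 3, 4]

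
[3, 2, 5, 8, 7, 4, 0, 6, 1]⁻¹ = [6, 8, 1, 0, 5, 2, 7, 4, 3]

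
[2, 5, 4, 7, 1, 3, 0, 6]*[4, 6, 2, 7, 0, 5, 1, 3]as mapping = [0→2, 1→5, 2→0, 3→3, 4→6, 5→7, 6→4, 7→1]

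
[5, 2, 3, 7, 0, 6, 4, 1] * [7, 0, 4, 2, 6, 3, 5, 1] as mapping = [0→3, 1→4, 2→2, 3→1, 4→7, 5→5, 6→6, 7→0] 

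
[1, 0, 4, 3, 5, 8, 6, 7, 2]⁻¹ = [1, 0, 8, 3, 2, 4, 6, 7, 5]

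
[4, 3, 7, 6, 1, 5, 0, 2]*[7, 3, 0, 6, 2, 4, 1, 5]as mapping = [0→2, 1→6, 2→5, 3→1, 4→3, 5→4, 6→7, 7→0]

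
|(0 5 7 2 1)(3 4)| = 10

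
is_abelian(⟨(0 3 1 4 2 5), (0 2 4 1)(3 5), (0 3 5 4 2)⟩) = no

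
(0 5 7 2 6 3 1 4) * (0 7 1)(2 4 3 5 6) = (0 6 5 1 3)(4 7)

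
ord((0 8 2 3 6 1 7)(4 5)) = 14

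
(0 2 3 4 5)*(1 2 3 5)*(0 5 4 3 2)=(0 2 4 1)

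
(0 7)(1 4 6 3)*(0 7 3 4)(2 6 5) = (0 3 1)(2 6 4 5)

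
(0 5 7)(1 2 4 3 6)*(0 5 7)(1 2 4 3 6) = (0 7 5)(1 4 6 2 3)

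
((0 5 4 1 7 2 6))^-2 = (0 2 1 5 6 7 4)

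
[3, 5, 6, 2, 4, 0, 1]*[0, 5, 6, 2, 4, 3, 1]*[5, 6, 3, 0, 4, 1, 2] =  [3, 0, 6, 2, 4, 5, 1]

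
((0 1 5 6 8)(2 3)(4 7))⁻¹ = (0 8 6 5 1)(2 3)(4 7)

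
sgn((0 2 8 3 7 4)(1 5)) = 1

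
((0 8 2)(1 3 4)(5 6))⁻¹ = (0 2 8)(1 4 3)(5 6)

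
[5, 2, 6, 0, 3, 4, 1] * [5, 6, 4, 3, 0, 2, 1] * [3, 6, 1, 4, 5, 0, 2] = [1, 5, 6, 0, 4, 3, 2]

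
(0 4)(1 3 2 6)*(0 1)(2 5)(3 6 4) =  (0 3 5 2 4 1 6)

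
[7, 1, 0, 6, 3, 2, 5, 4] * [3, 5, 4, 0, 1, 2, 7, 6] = [6, 5, 3, 7, 0, 4, 2, 1]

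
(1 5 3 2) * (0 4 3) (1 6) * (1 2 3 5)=(0 4 5) (2 6) 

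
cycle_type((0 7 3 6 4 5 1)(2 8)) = 2.7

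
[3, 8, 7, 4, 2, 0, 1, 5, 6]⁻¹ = [5, 6, 4, 0, 3, 7, 8, 2, 1]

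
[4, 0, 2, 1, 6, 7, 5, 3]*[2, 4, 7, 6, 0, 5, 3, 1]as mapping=[0→0, 1→2, 2→7, 3→4, 4→3, 5→1, 6→5, 7→6]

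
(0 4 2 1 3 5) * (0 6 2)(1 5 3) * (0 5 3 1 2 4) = (1 2 3)(4 5 6)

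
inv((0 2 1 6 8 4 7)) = (0 7 4 8 6 1 2)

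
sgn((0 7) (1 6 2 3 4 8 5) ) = -1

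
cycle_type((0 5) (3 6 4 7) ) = 2.4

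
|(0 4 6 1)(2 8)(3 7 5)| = 12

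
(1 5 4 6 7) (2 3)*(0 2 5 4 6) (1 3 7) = (0 2 7 3 5 6 1 4) 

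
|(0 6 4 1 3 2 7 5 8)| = 9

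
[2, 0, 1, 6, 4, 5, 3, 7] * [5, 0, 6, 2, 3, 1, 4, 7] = [6, 5, 0, 4, 3, 1, 2, 7]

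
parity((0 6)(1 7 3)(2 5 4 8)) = even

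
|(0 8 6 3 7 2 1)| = 7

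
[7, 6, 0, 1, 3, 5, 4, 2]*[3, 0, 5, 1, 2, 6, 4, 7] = [7, 4, 3, 0, 1, 6, 2, 5]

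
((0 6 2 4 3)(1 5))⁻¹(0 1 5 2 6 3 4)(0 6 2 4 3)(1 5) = (0 3 6 5 1 4 2)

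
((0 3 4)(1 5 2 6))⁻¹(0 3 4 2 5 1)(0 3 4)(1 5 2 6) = (0 6 2 5 3 4)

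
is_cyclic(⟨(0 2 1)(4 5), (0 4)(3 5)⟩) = no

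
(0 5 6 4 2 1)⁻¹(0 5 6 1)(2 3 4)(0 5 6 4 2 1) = (0 5 6 4)(1 3 2)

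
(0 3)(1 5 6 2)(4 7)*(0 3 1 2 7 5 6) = (0 1 6 7 4 5)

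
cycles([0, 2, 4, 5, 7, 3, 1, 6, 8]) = (1 2 4 7 6)(3 5)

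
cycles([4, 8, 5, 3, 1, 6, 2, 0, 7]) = (0 4 1 8 7)(2 5 6)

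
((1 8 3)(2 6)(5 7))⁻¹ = (1 3 8)(2 6)(5 7)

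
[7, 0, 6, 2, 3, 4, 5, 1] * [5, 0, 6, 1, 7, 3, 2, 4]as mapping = [0→4, 1→5, 2→2, 3→6, 4→1, 5→7, 6→3, 7→0]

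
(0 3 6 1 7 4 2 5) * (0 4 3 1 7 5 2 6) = (0 1 5 4 6 7 3)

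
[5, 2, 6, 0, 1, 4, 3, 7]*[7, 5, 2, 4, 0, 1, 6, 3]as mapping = [0→1, 1→2, 2→6, 3→7, 4→5, 5→0, 6→4, 7→3]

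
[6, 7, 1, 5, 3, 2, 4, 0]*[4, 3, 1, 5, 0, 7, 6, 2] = [6, 2, 3, 7, 5, 1, 0, 4]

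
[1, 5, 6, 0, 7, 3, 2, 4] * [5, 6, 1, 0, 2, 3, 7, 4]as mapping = [0→6, 1→3, 2→7, 3→5, 4→4, 5→0, 6→1, 7→2]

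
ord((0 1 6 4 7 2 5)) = 7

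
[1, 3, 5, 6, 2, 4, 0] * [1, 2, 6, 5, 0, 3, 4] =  [2, 5, 3, 4, 6, 0, 1]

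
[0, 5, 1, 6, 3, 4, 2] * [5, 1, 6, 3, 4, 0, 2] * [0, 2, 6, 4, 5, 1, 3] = [1, 0, 2, 6, 4, 5, 3]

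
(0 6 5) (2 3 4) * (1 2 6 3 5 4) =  (0 3 1 2 5) (4 6) 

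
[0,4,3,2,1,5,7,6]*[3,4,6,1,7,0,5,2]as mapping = [0→3,1→7,2→1,3→6,4→4,5→0,6→2,7→5]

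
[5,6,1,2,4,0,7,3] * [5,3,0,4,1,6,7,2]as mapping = [0→6,1→7,2→3,3→0,4→1,5→5,6→2,7→4]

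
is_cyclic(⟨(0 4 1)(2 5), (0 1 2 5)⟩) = no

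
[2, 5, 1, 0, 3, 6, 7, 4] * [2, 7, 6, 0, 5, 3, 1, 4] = [6, 3, 7, 2, 0, 1, 4, 5]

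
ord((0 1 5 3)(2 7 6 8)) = 4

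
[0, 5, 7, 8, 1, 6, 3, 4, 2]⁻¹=[0, 4, 8, 6, 7, 1, 5, 2, 3]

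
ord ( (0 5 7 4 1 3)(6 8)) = 6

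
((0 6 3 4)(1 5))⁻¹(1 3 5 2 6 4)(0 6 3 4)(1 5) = (0 5 4 1 2 3)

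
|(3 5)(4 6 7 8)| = 4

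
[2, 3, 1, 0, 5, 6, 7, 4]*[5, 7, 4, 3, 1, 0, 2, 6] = [4, 3, 7, 5, 0, 2, 6, 1]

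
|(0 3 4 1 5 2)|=6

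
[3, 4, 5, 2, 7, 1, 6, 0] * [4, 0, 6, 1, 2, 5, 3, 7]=[1, 2, 5, 6, 7, 0, 3, 4]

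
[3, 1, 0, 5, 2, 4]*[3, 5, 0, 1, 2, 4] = [1, 5, 3, 4, 0, 2]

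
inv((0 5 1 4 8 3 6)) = (0 6 3 8 4 1 5)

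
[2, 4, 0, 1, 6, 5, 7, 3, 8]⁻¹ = [2, 3, 0, 7, 1, 5, 4, 6, 8]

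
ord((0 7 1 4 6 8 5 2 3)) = 9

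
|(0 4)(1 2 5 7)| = 4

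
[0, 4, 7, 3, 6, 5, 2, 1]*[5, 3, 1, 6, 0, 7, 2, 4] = [5, 0, 4, 6, 2, 7, 1, 3]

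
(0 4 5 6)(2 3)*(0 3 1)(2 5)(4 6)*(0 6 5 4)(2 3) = (0 5)(1 6 2)(3 4)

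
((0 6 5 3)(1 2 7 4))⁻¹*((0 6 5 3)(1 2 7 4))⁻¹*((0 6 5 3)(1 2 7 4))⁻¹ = (0 6 5 3)(1 2 7 4)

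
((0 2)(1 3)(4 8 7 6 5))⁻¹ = (0 2)(1 3)(4 5 6 7 8)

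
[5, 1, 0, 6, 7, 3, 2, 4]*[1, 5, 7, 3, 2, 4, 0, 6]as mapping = [0→4, 1→5, 2→1, 3→0, 4→6, 5→3, 6→7, 7→2]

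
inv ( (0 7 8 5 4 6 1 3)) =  (0 3 1 6 4 5 8 7)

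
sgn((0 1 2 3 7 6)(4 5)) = 1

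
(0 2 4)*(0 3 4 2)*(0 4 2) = (0 4 3 2) 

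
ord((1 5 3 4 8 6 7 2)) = 8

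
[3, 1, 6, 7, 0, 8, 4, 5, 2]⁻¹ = [4, 1, 8, 0, 6, 7, 2, 3, 5]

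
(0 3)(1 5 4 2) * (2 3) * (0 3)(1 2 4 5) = (0 4)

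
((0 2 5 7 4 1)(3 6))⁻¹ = (0 1 4 7 5 2)(3 6)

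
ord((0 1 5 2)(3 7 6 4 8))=20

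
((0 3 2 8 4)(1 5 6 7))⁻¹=(0 4 8 2 3)(1 7 6 5)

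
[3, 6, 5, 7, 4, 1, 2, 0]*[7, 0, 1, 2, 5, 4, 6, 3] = [2, 6, 4, 3, 5, 0, 1, 7]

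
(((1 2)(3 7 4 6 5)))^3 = (1 2)(3 6 7 5 4)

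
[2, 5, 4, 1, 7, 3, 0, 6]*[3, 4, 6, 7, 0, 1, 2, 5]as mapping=[0→6, 1→1, 2→0, 3→4, 4→5, 5→7, 6→3, 7→2]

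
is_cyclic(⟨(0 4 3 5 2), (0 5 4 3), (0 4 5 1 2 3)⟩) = no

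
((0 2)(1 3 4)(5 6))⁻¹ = (0 2)(1 4 3)(5 6)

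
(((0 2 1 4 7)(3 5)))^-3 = (0 1 7 2 4)(3 5)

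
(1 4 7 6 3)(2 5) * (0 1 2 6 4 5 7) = (0 1 5 6 3 2 7 4)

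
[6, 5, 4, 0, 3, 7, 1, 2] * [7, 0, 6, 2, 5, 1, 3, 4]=[3, 1, 5, 7, 2, 4, 0, 6]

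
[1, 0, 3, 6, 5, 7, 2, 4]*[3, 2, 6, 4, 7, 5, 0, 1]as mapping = [0→2, 1→3, 2→4, 3→0, 4→5, 5→1, 6→6, 7→7]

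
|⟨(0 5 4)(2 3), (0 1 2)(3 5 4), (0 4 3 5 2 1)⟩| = 720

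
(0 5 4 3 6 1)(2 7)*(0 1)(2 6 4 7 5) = (0 2 5 7 6)(3 4)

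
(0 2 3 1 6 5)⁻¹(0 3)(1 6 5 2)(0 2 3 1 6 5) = (0 3 6 5)(1 2)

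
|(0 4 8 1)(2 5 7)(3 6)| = 12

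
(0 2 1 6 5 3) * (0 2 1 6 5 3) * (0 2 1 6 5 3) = (0 6)(1 3)(2 5)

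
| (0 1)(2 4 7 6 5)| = 10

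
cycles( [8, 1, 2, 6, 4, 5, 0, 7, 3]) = (0 8 3 6)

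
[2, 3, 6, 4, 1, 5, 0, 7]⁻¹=[6, 4, 0, 1, 3, 5, 2, 7]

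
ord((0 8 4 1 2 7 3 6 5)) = 9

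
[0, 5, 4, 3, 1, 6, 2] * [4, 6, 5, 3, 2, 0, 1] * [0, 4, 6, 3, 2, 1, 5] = [2, 0, 6, 3, 5, 4, 1]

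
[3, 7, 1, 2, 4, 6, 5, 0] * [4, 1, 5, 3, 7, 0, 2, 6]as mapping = [0→3, 1→6, 2→1, 3→5, 4→7, 5→2, 6→0, 7→4]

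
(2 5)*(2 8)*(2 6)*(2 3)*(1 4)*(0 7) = (0 7)(1 4)(2 5 8 6 3)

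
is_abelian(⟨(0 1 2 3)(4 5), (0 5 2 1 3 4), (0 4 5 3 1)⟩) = no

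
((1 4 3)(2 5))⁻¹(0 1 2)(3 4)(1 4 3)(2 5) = (0 4 5)(1 3)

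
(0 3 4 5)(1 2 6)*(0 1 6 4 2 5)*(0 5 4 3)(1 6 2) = (1 4 5 6 2 3)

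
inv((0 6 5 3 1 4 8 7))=(0 7 8 4 1 3 5 6)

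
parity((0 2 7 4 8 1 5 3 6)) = even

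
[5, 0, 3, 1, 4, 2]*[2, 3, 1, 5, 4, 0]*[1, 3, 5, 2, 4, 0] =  [1, 5, 0, 2, 4, 3]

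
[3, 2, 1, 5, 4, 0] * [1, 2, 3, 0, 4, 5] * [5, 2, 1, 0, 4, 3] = [5, 0, 1, 3, 4, 2]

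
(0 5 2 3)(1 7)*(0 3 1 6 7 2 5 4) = (0 4)(1 2)(6 7)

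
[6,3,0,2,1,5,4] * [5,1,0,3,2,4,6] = [6,3,5,0,1,4,2]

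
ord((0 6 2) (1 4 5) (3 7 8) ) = 3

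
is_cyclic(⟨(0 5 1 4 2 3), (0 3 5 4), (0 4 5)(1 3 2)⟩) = no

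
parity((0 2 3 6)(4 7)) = even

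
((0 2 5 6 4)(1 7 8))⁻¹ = (0 4 6 5 2)(1 8 7)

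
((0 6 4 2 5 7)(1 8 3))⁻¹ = (0 7 5 2 4 6)(1 3 8)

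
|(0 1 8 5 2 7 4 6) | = 8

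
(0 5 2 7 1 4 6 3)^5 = (0 4 2 3 1 5 6 7)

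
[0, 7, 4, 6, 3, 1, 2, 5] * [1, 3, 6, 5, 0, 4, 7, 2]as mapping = [0→1, 1→2, 2→0, 3→7, 4→5, 5→3, 6→6, 7→4]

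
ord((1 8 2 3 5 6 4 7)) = 8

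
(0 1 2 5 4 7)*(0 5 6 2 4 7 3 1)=(1 4 3)(2 6)(5 7)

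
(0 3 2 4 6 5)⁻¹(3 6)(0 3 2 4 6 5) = (2 5)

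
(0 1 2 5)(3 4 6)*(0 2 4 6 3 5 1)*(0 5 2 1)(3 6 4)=(0 5 1 3 4 6 2)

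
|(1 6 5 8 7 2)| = 6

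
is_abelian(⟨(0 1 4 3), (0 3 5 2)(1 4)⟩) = no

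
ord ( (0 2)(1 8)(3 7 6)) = 6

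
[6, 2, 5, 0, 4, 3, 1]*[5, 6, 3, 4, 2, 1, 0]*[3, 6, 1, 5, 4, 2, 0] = [3, 5, 6, 2, 1, 4, 0]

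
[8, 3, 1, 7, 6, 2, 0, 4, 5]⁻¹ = [6, 2, 5, 1, 7, 8, 4, 3, 0]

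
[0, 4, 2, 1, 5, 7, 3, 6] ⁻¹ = [0, 3, 2, 6, 1, 4, 7, 5] 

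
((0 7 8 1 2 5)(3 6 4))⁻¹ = (0 5 2 1 8 7)(3 4 6)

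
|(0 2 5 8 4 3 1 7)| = 8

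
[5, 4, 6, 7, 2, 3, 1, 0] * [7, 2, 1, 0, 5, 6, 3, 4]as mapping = [0→6, 1→5, 2→3, 3→4, 4→1, 5→0, 6→2, 7→7]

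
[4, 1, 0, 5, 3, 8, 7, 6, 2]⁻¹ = [2, 1, 8, 4, 0, 3, 7, 6, 5]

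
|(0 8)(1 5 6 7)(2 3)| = 4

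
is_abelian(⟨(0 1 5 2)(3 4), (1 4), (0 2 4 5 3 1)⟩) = no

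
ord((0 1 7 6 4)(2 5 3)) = 15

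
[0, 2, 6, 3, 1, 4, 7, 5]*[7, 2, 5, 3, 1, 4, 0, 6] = [7, 5, 0, 3, 2, 1, 6, 4]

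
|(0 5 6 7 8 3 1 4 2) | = 9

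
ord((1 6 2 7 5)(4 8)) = 10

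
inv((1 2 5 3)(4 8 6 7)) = (1 3 5 2)(4 7 6 8)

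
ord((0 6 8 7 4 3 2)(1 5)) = 14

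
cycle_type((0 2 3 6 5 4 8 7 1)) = 9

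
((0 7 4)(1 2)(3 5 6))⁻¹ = (0 4 7)(1 2)(3 6 5)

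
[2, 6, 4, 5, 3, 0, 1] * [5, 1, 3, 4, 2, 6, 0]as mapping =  [0→3, 1→0, 2→2, 3→6, 4→4, 5→5, 6→1]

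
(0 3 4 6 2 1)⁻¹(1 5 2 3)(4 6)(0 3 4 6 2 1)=(0 5 1 4)(2 6)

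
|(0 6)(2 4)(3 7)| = 2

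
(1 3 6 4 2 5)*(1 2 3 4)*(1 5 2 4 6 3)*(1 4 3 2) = (1 6 5 3 2)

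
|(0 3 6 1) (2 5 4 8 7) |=20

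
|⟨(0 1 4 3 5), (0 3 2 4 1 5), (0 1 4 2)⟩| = 720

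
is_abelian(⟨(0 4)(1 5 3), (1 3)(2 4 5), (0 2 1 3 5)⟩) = no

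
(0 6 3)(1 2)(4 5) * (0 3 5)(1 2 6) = (0 1 6 5 4)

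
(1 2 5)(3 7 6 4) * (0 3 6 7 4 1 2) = (0 3 4 6 1)(2 5)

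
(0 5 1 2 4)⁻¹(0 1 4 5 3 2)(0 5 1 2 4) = (0 1 3 4 5 2)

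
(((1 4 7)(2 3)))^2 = (1 7 4)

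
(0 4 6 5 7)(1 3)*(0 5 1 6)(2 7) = (0 4)(1 3 6)(2 7 5)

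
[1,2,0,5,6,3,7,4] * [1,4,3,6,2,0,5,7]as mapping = [0→4,1→3,2→1,3→0,4→5,5→6,6→7,7→2]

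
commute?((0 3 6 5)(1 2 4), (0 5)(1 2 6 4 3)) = no:(0 3 6 5)(1 2 4)*(0 5)(1 2 6 4 3) = (0 1 6)(2 3 4), (0 5)(1 2 6 4 3)*(0 3 6 5)(1 2 4) = (1 4 6)(2 5 3)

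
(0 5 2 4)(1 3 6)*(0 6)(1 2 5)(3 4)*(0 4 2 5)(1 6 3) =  (0 6 5)(1 2)(3 4)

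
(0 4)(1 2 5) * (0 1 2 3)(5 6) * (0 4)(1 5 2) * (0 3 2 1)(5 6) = (0 3 4 6 1 2 5)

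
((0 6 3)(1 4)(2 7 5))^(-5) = (0 6 3)(1 4)(2 7 5)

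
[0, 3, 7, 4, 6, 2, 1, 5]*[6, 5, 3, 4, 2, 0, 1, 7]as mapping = [0→6, 1→4, 2→7, 3→2, 4→1, 5→3, 6→5, 7→0]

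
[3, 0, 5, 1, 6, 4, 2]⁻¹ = [1, 3, 6, 0, 5, 2, 4]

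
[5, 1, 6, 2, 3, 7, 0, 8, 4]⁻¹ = [6, 1, 3, 4, 8, 0, 2, 5, 7]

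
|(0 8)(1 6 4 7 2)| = 10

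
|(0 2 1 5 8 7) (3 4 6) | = 6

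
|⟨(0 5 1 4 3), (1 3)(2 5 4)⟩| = 720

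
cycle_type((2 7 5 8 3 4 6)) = 7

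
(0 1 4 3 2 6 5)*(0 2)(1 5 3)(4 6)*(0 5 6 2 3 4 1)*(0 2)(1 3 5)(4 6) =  (0 4 2 3 1)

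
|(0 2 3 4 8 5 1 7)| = 8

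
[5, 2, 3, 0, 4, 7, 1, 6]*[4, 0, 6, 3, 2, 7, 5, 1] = [7, 6, 3, 4, 2, 1, 0, 5]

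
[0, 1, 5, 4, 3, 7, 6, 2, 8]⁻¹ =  [0, 1, 7, 4, 3, 2, 6, 5, 8]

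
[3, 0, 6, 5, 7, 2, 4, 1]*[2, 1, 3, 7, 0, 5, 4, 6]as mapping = [0→7, 1→2, 2→4, 3→5, 4→6, 5→3, 6→0, 7→1]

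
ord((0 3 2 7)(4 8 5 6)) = 4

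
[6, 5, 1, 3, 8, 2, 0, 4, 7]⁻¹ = [6, 2, 5, 3, 7, 1, 0, 8, 4]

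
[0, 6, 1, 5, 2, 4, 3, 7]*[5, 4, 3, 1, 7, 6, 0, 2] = [5, 0, 4, 6, 3, 7, 1, 2]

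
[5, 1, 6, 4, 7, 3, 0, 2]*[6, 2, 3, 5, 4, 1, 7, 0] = [1, 2, 7, 4, 0, 5, 6, 3]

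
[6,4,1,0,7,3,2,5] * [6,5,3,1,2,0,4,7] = [4,2,5,6,7,1,3,0]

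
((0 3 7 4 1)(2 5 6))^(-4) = (0 3 7 4 1)(2 6 5)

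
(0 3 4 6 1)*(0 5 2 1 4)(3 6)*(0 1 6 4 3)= (0 4)(1 5 2 6 3)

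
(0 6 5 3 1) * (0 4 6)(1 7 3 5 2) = (1 4 6 2)(3 7)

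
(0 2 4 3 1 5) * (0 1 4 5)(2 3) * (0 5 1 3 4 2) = (0 4)(1 5 3 2)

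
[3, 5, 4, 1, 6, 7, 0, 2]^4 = [7, 4, 3, 2, 1, 6, 5, 0]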